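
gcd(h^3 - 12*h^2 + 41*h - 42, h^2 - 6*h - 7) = h - 7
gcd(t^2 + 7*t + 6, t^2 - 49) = 1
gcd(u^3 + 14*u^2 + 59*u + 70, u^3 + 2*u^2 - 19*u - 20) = u + 5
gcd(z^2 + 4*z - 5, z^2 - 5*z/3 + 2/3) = z - 1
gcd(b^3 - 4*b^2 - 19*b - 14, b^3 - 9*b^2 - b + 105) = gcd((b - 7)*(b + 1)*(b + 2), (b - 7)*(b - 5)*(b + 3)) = b - 7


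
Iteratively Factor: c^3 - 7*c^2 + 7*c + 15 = (c - 5)*(c^2 - 2*c - 3) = (c - 5)*(c - 3)*(c + 1)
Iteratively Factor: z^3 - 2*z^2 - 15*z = (z)*(z^2 - 2*z - 15) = z*(z - 5)*(z + 3)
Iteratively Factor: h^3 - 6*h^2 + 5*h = (h)*(h^2 - 6*h + 5) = h*(h - 5)*(h - 1)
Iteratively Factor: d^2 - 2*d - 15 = (d + 3)*(d - 5)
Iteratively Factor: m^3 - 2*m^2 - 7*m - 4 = (m + 1)*(m^2 - 3*m - 4) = (m + 1)^2*(m - 4)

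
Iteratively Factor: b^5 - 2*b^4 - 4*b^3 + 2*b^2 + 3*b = (b + 1)*(b^4 - 3*b^3 - b^2 + 3*b) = (b + 1)^2*(b^3 - 4*b^2 + 3*b) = b*(b + 1)^2*(b^2 - 4*b + 3) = b*(b - 3)*(b + 1)^2*(b - 1)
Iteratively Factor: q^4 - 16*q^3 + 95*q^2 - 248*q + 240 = (q - 4)*(q^3 - 12*q^2 + 47*q - 60) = (q - 4)^2*(q^2 - 8*q + 15) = (q - 5)*(q - 4)^2*(q - 3)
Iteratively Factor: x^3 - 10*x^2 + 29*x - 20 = (x - 4)*(x^2 - 6*x + 5) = (x - 4)*(x - 1)*(x - 5)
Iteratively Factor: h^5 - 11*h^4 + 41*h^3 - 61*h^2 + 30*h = (h - 3)*(h^4 - 8*h^3 + 17*h^2 - 10*h) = (h - 5)*(h - 3)*(h^3 - 3*h^2 + 2*h) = (h - 5)*(h - 3)*(h - 1)*(h^2 - 2*h) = (h - 5)*(h - 3)*(h - 2)*(h - 1)*(h)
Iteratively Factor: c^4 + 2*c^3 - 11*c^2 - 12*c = (c - 3)*(c^3 + 5*c^2 + 4*c) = c*(c - 3)*(c^2 + 5*c + 4) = c*(c - 3)*(c + 4)*(c + 1)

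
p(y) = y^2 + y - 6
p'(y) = 2*y + 1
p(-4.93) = 13.37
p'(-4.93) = -8.86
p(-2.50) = -2.25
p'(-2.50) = -4.00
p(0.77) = -4.64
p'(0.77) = 2.54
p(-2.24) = -3.22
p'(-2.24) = -3.48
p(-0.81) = -6.15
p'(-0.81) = -0.62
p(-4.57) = 10.31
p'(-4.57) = -8.14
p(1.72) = -1.32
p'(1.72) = 4.44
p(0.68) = -4.86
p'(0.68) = 2.36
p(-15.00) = 204.00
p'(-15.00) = -29.00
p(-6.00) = 24.00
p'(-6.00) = -11.00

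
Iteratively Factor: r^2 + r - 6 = (r + 3)*(r - 2)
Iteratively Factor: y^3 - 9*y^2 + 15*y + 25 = (y - 5)*(y^2 - 4*y - 5) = (y - 5)^2*(y + 1)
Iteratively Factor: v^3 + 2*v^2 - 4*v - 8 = (v + 2)*(v^2 - 4) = (v + 2)^2*(v - 2)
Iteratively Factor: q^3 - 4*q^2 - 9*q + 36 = (q - 3)*(q^2 - q - 12) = (q - 4)*(q - 3)*(q + 3)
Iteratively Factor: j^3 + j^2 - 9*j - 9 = (j + 1)*(j^2 - 9) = (j - 3)*(j + 1)*(j + 3)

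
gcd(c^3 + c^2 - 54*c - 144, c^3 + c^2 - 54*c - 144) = c^3 + c^2 - 54*c - 144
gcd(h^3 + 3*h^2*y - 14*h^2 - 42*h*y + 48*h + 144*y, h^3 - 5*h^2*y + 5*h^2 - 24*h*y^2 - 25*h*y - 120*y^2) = h + 3*y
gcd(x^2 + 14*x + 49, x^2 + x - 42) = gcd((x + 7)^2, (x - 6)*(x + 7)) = x + 7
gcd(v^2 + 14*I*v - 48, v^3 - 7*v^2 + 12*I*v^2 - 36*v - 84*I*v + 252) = v + 6*I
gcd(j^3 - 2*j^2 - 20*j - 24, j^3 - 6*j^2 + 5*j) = 1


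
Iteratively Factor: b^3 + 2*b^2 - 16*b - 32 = (b - 4)*(b^2 + 6*b + 8) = (b - 4)*(b + 2)*(b + 4)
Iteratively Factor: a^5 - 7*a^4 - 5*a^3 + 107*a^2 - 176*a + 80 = (a + 4)*(a^4 - 11*a^3 + 39*a^2 - 49*a + 20) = (a - 1)*(a + 4)*(a^3 - 10*a^2 + 29*a - 20) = (a - 4)*(a - 1)*(a + 4)*(a^2 - 6*a + 5) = (a - 5)*(a - 4)*(a - 1)*(a + 4)*(a - 1)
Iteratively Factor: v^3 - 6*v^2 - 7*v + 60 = (v + 3)*(v^2 - 9*v + 20) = (v - 5)*(v + 3)*(v - 4)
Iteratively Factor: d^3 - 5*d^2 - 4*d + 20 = (d + 2)*(d^2 - 7*d + 10) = (d - 2)*(d + 2)*(d - 5)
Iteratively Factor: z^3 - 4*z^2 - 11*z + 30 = (z - 5)*(z^2 + z - 6) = (z - 5)*(z + 3)*(z - 2)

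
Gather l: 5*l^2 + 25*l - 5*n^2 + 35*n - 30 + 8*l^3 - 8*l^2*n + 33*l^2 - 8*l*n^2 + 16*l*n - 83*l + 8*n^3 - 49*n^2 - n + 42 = 8*l^3 + l^2*(38 - 8*n) + l*(-8*n^2 + 16*n - 58) + 8*n^3 - 54*n^2 + 34*n + 12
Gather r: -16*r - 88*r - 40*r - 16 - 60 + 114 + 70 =108 - 144*r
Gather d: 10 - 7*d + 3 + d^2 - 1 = d^2 - 7*d + 12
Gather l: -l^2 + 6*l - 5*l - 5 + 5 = -l^2 + l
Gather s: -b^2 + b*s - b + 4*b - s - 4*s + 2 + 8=-b^2 + 3*b + s*(b - 5) + 10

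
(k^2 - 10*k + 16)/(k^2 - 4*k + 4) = (k - 8)/(k - 2)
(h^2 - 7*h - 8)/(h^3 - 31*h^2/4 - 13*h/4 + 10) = 4*(h + 1)/(4*h^2 + h - 5)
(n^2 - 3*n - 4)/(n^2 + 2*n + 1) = (n - 4)/(n + 1)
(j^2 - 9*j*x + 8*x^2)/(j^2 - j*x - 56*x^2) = (j - x)/(j + 7*x)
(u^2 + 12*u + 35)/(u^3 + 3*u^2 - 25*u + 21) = (u + 5)/(u^2 - 4*u + 3)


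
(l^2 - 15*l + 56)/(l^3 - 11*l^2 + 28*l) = (l - 8)/(l*(l - 4))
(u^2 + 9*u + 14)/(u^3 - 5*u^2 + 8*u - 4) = (u^2 + 9*u + 14)/(u^3 - 5*u^2 + 8*u - 4)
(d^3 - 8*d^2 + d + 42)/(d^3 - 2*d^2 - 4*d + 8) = (d^2 - 10*d + 21)/(d^2 - 4*d + 4)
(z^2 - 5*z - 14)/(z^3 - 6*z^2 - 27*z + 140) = (z + 2)/(z^2 + z - 20)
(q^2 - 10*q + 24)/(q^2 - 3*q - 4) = (q - 6)/(q + 1)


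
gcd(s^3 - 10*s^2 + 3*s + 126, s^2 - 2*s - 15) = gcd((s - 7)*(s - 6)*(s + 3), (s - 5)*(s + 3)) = s + 3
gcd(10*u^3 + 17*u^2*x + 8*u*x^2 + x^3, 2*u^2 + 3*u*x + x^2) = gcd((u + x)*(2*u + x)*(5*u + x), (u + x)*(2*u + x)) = 2*u^2 + 3*u*x + x^2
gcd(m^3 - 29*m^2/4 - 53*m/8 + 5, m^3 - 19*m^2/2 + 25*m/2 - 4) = m^2 - 17*m/2 + 4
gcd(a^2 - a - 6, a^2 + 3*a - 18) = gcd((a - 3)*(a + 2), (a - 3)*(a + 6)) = a - 3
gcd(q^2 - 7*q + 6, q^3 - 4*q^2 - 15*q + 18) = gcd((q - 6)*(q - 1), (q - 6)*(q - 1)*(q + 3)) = q^2 - 7*q + 6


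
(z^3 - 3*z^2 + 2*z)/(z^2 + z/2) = 2*(z^2 - 3*z + 2)/(2*z + 1)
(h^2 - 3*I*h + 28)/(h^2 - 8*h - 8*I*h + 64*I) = (h^2 - 3*I*h + 28)/(h^2 - 8*h - 8*I*h + 64*I)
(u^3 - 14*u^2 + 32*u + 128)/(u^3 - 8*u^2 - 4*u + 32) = (u - 8)/(u - 2)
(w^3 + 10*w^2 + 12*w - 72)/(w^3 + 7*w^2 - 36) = (w + 6)/(w + 3)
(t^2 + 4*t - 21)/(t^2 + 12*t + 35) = (t - 3)/(t + 5)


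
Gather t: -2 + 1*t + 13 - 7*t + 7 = 18 - 6*t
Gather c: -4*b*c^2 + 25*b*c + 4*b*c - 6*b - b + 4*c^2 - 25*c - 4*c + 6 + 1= -7*b + c^2*(4 - 4*b) + c*(29*b - 29) + 7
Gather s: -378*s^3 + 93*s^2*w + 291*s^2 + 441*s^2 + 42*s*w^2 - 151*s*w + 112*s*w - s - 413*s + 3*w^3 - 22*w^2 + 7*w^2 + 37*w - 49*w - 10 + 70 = -378*s^3 + s^2*(93*w + 732) + s*(42*w^2 - 39*w - 414) + 3*w^3 - 15*w^2 - 12*w + 60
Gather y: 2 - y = 2 - y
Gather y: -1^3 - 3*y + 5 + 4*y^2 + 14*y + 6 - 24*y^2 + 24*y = -20*y^2 + 35*y + 10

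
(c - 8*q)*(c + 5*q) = c^2 - 3*c*q - 40*q^2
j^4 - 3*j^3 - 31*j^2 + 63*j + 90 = (j - 6)*(j - 3)*(j + 1)*(j + 5)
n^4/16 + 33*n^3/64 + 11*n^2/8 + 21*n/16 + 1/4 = (n/4 + 1/2)*(n/4 + 1)*(n + 1/4)*(n + 2)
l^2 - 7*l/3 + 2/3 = (l - 2)*(l - 1/3)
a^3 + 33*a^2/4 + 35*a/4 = a*(a + 5/4)*(a + 7)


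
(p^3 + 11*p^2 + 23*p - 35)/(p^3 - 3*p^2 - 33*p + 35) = (p + 7)/(p - 7)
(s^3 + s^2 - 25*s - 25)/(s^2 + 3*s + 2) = (s^2 - 25)/(s + 2)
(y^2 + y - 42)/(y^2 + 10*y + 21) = (y - 6)/(y + 3)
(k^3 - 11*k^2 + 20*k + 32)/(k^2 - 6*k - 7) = (k^2 - 12*k + 32)/(k - 7)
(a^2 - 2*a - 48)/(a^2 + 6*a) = (a - 8)/a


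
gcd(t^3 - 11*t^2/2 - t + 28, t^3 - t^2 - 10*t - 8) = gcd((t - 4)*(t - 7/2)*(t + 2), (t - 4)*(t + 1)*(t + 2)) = t^2 - 2*t - 8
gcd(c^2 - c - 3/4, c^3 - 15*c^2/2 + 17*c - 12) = c - 3/2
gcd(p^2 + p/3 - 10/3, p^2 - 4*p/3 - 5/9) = p - 5/3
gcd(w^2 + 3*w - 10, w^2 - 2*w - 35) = w + 5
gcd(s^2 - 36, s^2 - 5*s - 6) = s - 6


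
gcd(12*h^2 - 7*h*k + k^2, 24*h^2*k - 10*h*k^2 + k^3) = 4*h - k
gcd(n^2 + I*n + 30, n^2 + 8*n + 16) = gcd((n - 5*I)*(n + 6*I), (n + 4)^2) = 1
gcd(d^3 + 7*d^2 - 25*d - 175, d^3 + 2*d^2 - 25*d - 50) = d^2 - 25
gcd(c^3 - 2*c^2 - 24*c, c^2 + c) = c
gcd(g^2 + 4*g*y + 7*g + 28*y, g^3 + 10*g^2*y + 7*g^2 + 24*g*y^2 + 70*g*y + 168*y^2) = g^2 + 4*g*y + 7*g + 28*y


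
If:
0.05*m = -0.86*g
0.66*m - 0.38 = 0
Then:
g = -0.03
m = 0.58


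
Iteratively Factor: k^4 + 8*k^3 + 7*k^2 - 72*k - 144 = (k - 3)*(k^3 + 11*k^2 + 40*k + 48) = (k - 3)*(k + 4)*(k^2 + 7*k + 12) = (k - 3)*(k + 4)^2*(k + 3)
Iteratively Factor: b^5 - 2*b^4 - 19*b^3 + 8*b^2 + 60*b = (b + 3)*(b^4 - 5*b^3 - 4*b^2 + 20*b) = b*(b + 3)*(b^3 - 5*b^2 - 4*b + 20) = b*(b - 5)*(b + 3)*(b^2 - 4) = b*(b - 5)*(b - 2)*(b + 3)*(b + 2)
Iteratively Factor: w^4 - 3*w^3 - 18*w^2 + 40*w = (w - 5)*(w^3 + 2*w^2 - 8*w) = (w - 5)*(w + 4)*(w^2 - 2*w) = (w - 5)*(w - 2)*(w + 4)*(w)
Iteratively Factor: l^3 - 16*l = (l - 4)*(l^2 + 4*l) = l*(l - 4)*(l + 4)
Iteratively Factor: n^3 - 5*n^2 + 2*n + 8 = (n + 1)*(n^2 - 6*n + 8) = (n - 2)*(n + 1)*(n - 4)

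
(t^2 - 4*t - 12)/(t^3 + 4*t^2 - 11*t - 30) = (t - 6)/(t^2 + 2*t - 15)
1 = 1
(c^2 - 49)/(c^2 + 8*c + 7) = (c - 7)/(c + 1)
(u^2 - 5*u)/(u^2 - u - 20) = u/(u + 4)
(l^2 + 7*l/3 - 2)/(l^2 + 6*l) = (l^2 + 7*l/3 - 2)/(l*(l + 6))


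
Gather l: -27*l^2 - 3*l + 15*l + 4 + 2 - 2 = -27*l^2 + 12*l + 4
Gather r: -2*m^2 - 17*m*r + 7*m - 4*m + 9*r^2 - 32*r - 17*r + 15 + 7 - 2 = -2*m^2 + 3*m + 9*r^2 + r*(-17*m - 49) + 20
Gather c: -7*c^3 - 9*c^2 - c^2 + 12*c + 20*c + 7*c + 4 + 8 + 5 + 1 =-7*c^3 - 10*c^2 + 39*c + 18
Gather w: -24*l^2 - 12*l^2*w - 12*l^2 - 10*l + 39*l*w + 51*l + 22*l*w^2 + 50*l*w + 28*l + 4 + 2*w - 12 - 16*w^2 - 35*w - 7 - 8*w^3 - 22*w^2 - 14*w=-36*l^2 + 69*l - 8*w^3 + w^2*(22*l - 38) + w*(-12*l^2 + 89*l - 47) - 15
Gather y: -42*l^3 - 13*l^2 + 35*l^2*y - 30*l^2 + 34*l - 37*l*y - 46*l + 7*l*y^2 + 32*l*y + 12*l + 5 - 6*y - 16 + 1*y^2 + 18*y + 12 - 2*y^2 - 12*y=-42*l^3 - 43*l^2 + y^2*(7*l - 1) + y*(35*l^2 - 5*l) + 1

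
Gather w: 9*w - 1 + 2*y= 9*w + 2*y - 1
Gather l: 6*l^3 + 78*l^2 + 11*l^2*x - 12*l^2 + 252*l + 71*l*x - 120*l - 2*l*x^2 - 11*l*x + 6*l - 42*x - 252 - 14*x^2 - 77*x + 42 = 6*l^3 + l^2*(11*x + 66) + l*(-2*x^2 + 60*x + 138) - 14*x^2 - 119*x - 210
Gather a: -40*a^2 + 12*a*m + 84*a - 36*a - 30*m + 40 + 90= -40*a^2 + a*(12*m + 48) - 30*m + 130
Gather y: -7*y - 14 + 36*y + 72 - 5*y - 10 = 24*y + 48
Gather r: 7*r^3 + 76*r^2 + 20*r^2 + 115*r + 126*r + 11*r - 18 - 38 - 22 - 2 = 7*r^3 + 96*r^2 + 252*r - 80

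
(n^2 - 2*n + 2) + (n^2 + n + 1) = 2*n^2 - n + 3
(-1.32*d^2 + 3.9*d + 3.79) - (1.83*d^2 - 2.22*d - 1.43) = -3.15*d^2 + 6.12*d + 5.22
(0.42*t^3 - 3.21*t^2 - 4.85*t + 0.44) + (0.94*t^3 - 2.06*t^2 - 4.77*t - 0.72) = 1.36*t^3 - 5.27*t^2 - 9.62*t - 0.28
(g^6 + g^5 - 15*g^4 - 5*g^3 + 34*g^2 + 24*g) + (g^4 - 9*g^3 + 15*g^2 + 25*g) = g^6 + g^5 - 14*g^4 - 14*g^3 + 49*g^2 + 49*g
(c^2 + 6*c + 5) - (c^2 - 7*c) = 13*c + 5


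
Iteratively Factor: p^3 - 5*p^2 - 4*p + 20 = (p + 2)*(p^2 - 7*p + 10) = (p - 5)*(p + 2)*(p - 2)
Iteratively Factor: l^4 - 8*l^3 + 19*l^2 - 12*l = (l - 1)*(l^3 - 7*l^2 + 12*l) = (l - 4)*(l - 1)*(l^2 - 3*l) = (l - 4)*(l - 3)*(l - 1)*(l)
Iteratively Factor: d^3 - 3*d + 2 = (d - 1)*(d^2 + d - 2) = (d - 1)^2*(d + 2)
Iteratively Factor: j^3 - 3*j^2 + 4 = (j + 1)*(j^2 - 4*j + 4) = (j - 2)*(j + 1)*(j - 2)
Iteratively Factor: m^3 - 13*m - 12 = (m - 4)*(m^2 + 4*m + 3) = (m - 4)*(m + 1)*(m + 3)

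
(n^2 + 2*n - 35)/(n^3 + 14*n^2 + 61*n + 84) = (n - 5)/(n^2 + 7*n + 12)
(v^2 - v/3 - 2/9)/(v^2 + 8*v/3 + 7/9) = (3*v - 2)/(3*v + 7)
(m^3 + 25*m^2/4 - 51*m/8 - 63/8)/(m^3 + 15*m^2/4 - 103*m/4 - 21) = (m - 3/2)/(m - 4)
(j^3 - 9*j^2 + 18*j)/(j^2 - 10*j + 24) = j*(j - 3)/(j - 4)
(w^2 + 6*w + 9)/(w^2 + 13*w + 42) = (w^2 + 6*w + 9)/(w^2 + 13*w + 42)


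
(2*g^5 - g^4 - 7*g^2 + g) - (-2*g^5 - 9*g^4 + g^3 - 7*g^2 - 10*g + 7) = 4*g^5 + 8*g^4 - g^3 + 11*g - 7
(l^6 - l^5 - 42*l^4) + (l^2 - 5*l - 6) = l^6 - l^5 - 42*l^4 + l^2 - 5*l - 6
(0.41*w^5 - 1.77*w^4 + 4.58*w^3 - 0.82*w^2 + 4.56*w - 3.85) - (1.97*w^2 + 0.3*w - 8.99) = 0.41*w^5 - 1.77*w^4 + 4.58*w^3 - 2.79*w^2 + 4.26*w + 5.14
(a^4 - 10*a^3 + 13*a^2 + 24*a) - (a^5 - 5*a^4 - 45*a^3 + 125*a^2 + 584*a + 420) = -a^5 + 6*a^4 + 35*a^3 - 112*a^2 - 560*a - 420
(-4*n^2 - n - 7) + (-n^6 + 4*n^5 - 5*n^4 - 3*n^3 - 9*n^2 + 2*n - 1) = -n^6 + 4*n^5 - 5*n^4 - 3*n^3 - 13*n^2 + n - 8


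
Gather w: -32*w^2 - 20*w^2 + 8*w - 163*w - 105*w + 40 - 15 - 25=-52*w^2 - 260*w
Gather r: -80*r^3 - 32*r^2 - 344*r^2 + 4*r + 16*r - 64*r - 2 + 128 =-80*r^3 - 376*r^2 - 44*r + 126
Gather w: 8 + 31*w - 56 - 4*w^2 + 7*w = -4*w^2 + 38*w - 48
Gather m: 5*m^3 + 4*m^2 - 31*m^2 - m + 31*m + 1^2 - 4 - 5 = 5*m^3 - 27*m^2 + 30*m - 8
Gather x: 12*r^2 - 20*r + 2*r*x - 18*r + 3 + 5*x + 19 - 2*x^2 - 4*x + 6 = 12*r^2 - 38*r - 2*x^2 + x*(2*r + 1) + 28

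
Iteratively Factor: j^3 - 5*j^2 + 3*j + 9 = (j - 3)*(j^2 - 2*j - 3) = (j - 3)*(j + 1)*(j - 3)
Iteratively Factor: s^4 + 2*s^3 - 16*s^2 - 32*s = (s + 4)*(s^3 - 2*s^2 - 8*s) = (s - 4)*(s + 4)*(s^2 + 2*s) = (s - 4)*(s + 2)*(s + 4)*(s)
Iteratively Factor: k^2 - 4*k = (k)*(k - 4)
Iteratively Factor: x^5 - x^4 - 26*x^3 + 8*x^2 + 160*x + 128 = (x + 2)*(x^4 - 3*x^3 - 20*x^2 + 48*x + 64) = (x - 4)*(x + 2)*(x^3 + x^2 - 16*x - 16) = (x - 4)*(x + 2)*(x + 4)*(x^2 - 3*x - 4) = (x - 4)^2*(x + 2)*(x + 4)*(x + 1)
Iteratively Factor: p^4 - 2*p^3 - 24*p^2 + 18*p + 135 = (p - 5)*(p^3 + 3*p^2 - 9*p - 27) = (p - 5)*(p + 3)*(p^2 - 9) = (p - 5)*(p + 3)^2*(p - 3)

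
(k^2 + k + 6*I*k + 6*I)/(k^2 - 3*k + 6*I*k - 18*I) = (k + 1)/(k - 3)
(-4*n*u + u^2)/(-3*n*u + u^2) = (4*n - u)/(3*n - u)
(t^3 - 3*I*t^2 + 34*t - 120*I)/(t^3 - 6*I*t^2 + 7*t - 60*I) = (t + 6*I)/(t + 3*I)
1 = 1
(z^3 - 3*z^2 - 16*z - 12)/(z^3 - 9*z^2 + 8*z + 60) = (z + 1)/(z - 5)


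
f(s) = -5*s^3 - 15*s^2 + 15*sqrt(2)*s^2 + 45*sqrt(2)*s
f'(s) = -15*s^2 - 30*s + 30*sqrt(2)*s + 45*sqrt(2)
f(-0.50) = -29.64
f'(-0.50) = 53.68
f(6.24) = -575.81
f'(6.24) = -442.88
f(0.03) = 1.91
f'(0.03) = 64.00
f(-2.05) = -61.27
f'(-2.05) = -24.87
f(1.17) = 74.96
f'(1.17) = 57.65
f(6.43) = -663.15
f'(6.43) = -476.63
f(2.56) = 119.75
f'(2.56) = -2.85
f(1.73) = 102.80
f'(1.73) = 40.24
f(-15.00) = 17318.38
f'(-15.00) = -3497.76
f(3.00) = 111.84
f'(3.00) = -34.08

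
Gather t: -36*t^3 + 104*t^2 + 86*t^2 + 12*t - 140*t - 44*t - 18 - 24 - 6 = -36*t^3 + 190*t^2 - 172*t - 48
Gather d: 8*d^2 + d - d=8*d^2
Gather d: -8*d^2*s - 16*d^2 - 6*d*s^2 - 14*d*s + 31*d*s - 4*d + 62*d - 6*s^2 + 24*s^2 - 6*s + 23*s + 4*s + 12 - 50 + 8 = d^2*(-8*s - 16) + d*(-6*s^2 + 17*s + 58) + 18*s^2 + 21*s - 30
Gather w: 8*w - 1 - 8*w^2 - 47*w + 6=-8*w^2 - 39*w + 5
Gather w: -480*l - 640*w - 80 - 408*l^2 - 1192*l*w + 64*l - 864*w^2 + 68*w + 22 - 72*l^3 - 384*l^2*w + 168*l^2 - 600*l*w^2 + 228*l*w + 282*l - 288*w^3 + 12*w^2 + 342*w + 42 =-72*l^3 - 240*l^2 - 134*l - 288*w^3 + w^2*(-600*l - 852) + w*(-384*l^2 - 964*l - 230) - 16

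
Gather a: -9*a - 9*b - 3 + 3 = -9*a - 9*b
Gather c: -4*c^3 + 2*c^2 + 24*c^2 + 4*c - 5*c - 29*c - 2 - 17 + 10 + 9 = -4*c^3 + 26*c^2 - 30*c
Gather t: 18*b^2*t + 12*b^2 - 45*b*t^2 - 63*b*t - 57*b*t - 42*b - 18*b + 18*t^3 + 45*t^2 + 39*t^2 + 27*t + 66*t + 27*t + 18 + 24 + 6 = 12*b^2 - 60*b + 18*t^3 + t^2*(84 - 45*b) + t*(18*b^2 - 120*b + 120) + 48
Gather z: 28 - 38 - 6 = -16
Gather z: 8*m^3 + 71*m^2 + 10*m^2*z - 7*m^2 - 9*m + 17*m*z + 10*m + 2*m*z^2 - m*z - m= 8*m^3 + 64*m^2 + 2*m*z^2 + z*(10*m^2 + 16*m)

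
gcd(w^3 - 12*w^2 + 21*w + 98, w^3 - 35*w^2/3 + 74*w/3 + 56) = w - 7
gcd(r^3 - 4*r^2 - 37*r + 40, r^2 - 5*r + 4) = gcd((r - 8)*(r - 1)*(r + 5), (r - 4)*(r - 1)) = r - 1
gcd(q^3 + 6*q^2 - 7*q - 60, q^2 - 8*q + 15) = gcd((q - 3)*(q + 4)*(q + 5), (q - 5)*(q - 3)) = q - 3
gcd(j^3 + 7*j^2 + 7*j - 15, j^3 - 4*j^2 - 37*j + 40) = j^2 + 4*j - 5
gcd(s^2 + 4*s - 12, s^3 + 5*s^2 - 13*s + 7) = 1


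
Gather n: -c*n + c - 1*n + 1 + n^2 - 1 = c + n^2 + n*(-c - 1)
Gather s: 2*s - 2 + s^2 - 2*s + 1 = s^2 - 1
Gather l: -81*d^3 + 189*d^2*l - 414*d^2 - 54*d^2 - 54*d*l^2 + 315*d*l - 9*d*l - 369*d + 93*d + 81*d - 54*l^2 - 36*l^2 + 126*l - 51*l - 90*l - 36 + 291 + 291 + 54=-81*d^3 - 468*d^2 - 195*d + l^2*(-54*d - 90) + l*(189*d^2 + 306*d - 15) + 600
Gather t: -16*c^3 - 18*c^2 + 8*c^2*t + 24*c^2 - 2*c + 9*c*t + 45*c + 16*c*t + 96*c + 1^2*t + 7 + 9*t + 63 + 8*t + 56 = -16*c^3 + 6*c^2 + 139*c + t*(8*c^2 + 25*c + 18) + 126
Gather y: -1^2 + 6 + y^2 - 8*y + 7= y^2 - 8*y + 12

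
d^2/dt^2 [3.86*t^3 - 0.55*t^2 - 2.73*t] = 23.16*t - 1.1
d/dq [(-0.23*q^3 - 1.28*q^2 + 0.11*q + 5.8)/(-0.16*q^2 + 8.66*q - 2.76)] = (0.0368*q^4 - 3.9836*q^3 - 9.1628*q^2 + 8.9216*q - 50.5316)/(0.0256*q^4 - 2.7712*q^3 + 75.8788*q^2 - 47.8032*q + 7.6176)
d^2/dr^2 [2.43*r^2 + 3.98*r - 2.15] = 4.86000000000000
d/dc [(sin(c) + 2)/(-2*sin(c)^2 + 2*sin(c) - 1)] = (8*sin(c) - cos(2*c) - 4)*cos(c)/(-2*sin(c) - cos(2*c) + 2)^2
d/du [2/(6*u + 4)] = -3/(3*u + 2)^2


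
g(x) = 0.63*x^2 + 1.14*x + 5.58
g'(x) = 1.26*x + 1.14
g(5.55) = 31.31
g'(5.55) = 8.13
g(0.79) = 6.87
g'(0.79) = 2.14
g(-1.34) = 5.18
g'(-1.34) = -0.55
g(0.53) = 6.36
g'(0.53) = 1.81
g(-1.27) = 5.15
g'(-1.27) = -0.46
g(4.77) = 25.35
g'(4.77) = 7.15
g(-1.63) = 5.40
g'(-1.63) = -0.91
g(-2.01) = 5.83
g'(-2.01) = -1.39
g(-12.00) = 82.62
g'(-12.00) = -13.98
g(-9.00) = 46.35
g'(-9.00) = -10.20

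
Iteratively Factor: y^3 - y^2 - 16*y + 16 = (y + 4)*(y^2 - 5*y + 4) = (y - 1)*(y + 4)*(y - 4)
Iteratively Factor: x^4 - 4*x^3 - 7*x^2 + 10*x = (x)*(x^3 - 4*x^2 - 7*x + 10) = x*(x - 5)*(x^2 + x - 2) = x*(x - 5)*(x - 1)*(x + 2)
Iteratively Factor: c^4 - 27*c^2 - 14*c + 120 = (c - 2)*(c^3 + 2*c^2 - 23*c - 60) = (c - 5)*(c - 2)*(c^2 + 7*c + 12) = (c - 5)*(c - 2)*(c + 3)*(c + 4)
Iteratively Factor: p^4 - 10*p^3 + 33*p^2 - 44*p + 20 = (p - 2)*(p^3 - 8*p^2 + 17*p - 10) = (p - 5)*(p - 2)*(p^2 - 3*p + 2) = (p - 5)*(p - 2)^2*(p - 1)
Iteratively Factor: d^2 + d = (d + 1)*(d)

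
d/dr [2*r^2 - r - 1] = 4*r - 1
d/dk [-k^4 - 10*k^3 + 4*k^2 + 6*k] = -4*k^3 - 30*k^2 + 8*k + 6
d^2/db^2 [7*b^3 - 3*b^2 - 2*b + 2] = 42*b - 6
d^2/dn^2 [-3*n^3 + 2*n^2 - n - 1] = 4 - 18*n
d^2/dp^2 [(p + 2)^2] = 2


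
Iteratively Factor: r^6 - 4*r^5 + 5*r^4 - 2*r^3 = (r - 2)*(r^5 - 2*r^4 + r^3) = r*(r - 2)*(r^4 - 2*r^3 + r^2) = r*(r - 2)*(r - 1)*(r^3 - r^2) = r^2*(r - 2)*(r - 1)*(r^2 - r) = r^3*(r - 2)*(r - 1)*(r - 1)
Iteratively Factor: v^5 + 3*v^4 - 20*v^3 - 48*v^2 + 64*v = (v - 1)*(v^4 + 4*v^3 - 16*v^2 - 64*v) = (v - 4)*(v - 1)*(v^3 + 8*v^2 + 16*v) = (v - 4)*(v - 1)*(v + 4)*(v^2 + 4*v) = v*(v - 4)*(v - 1)*(v + 4)*(v + 4)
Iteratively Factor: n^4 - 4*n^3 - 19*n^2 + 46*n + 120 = (n + 2)*(n^3 - 6*n^2 - 7*n + 60) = (n + 2)*(n + 3)*(n^2 - 9*n + 20) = (n - 5)*(n + 2)*(n + 3)*(n - 4)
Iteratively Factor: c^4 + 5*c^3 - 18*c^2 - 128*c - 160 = (c + 2)*(c^3 + 3*c^2 - 24*c - 80) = (c + 2)*(c + 4)*(c^2 - c - 20) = (c - 5)*(c + 2)*(c + 4)*(c + 4)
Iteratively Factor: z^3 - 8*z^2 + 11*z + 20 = (z - 4)*(z^2 - 4*z - 5) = (z - 4)*(z + 1)*(z - 5)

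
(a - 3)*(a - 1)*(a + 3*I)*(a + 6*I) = a^4 - 4*a^3 + 9*I*a^3 - 15*a^2 - 36*I*a^2 + 72*a + 27*I*a - 54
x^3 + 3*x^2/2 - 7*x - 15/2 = (x - 5/2)*(x + 1)*(x + 3)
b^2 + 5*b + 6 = (b + 2)*(b + 3)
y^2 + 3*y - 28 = (y - 4)*(y + 7)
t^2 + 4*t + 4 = (t + 2)^2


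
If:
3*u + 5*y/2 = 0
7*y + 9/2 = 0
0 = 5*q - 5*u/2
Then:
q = 15/56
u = 15/28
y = -9/14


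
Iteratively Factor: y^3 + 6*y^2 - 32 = (y + 4)*(y^2 + 2*y - 8) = (y + 4)^2*(y - 2)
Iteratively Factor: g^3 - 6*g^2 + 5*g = (g)*(g^2 - 6*g + 5) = g*(g - 5)*(g - 1)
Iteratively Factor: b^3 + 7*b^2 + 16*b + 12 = (b + 2)*(b^2 + 5*b + 6) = (b + 2)*(b + 3)*(b + 2)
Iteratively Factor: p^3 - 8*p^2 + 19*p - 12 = (p - 3)*(p^2 - 5*p + 4) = (p - 4)*(p - 3)*(p - 1)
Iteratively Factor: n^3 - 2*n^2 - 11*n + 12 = (n - 4)*(n^2 + 2*n - 3) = (n - 4)*(n - 1)*(n + 3)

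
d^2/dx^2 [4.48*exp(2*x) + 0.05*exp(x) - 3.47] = (17.92*exp(x) + 0.05)*exp(x)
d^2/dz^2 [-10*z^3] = -60*z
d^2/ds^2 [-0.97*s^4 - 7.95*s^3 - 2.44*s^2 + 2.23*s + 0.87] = -11.64*s^2 - 47.7*s - 4.88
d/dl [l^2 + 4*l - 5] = 2*l + 4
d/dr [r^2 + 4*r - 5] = 2*r + 4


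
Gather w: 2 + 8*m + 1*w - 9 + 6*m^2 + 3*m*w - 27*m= 6*m^2 - 19*m + w*(3*m + 1) - 7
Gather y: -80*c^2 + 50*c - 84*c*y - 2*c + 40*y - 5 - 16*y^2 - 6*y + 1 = -80*c^2 + 48*c - 16*y^2 + y*(34 - 84*c) - 4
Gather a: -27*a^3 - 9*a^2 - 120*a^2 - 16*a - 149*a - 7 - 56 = -27*a^3 - 129*a^2 - 165*a - 63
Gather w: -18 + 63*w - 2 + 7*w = 70*w - 20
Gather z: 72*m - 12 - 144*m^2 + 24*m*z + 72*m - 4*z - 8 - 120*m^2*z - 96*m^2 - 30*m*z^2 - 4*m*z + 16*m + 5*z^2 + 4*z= -240*m^2 + 160*m + z^2*(5 - 30*m) + z*(-120*m^2 + 20*m) - 20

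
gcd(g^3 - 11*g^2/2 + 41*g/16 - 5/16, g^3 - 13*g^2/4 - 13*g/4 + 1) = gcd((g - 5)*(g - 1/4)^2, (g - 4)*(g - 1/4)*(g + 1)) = g - 1/4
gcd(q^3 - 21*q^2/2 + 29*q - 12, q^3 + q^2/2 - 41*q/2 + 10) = q^2 - 9*q/2 + 2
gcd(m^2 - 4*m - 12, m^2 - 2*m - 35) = 1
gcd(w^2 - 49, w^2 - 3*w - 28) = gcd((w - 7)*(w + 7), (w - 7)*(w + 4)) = w - 7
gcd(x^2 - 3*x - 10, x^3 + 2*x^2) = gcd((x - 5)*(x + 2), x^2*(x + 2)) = x + 2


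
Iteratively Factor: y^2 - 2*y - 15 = (y + 3)*(y - 5)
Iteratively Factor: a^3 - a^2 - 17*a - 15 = (a - 5)*(a^2 + 4*a + 3) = (a - 5)*(a + 1)*(a + 3)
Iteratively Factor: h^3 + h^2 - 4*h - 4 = (h + 1)*(h^2 - 4) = (h + 1)*(h + 2)*(h - 2)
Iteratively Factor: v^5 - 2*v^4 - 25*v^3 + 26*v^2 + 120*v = (v + 2)*(v^4 - 4*v^3 - 17*v^2 + 60*v) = (v + 2)*(v + 4)*(v^3 - 8*v^2 + 15*v) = (v - 3)*(v + 2)*(v + 4)*(v^2 - 5*v) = (v - 5)*(v - 3)*(v + 2)*(v + 4)*(v)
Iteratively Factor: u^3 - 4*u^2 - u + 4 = (u + 1)*(u^2 - 5*u + 4) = (u - 1)*(u + 1)*(u - 4)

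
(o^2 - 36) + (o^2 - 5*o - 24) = 2*o^2 - 5*o - 60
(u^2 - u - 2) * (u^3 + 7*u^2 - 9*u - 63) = u^5 + 6*u^4 - 18*u^3 - 68*u^2 + 81*u + 126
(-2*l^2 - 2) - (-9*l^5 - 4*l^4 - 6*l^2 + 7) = 9*l^5 + 4*l^4 + 4*l^2 - 9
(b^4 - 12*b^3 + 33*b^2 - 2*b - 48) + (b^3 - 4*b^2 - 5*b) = b^4 - 11*b^3 + 29*b^2 - 7*b - 48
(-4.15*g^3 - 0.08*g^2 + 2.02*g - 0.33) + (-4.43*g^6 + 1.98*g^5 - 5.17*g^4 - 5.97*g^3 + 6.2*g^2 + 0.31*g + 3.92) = -4.43*g^6 + 1.98*g^5 - 5.17*g^4 - 10.12*g^3 + 6.12*g^2 + 2.33*g + 3.59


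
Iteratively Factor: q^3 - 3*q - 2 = (q + 1)*(q^2 - q - 2) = (q - 2)*(q + 1)*(q + 1)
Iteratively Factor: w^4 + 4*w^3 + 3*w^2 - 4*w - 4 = (w + 2)*(w^3 + 2*w^2 - w - 2) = (w + 1)*(w + 2)*(w^2 + w - 2) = (w + 1)*(w + 2)^2*(w - 1)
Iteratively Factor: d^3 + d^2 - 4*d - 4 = (d + 1)*(d^2 - 4) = (d + 1)*(d + 2)*(d - 2)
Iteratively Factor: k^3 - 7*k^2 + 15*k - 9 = (k - 3)*(k^2 - 4*k + 3) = (k - 3)*(k - 1)*(k - 3)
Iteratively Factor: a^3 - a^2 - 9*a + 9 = (a - 1)*(a^2 - 9) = (a - 1)*(a + 3)*(a - 3)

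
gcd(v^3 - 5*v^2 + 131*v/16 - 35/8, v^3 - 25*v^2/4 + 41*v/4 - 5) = v - 5/4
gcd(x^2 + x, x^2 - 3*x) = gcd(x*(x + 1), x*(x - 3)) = x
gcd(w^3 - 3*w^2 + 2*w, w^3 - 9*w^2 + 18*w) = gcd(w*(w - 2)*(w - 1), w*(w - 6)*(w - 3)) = w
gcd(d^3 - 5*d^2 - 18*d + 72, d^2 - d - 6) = d - 3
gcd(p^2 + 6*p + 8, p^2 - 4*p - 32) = p + 4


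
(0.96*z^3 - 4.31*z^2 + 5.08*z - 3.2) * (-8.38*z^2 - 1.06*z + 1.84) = -8.0448*z^5 + 35.1002*z^4 - 36.2354*z^3 + 13.5008*z^2 + 12.7392*z - 5.888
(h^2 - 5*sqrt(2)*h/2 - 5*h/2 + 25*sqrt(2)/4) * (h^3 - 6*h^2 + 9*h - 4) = h^5 - 17*h^4/2 - 5*sqrt(2)*h^4/2 + 24*h^3 + 85*sqrt(2)*h^3/4 - 60*sqrt(2)*h^2 - 53*h^2/2 + 10*h + 265*sqrt(2)*h/4 - 25*sqrt(2)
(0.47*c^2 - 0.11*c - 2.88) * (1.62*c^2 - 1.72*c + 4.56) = 0.7614*c^4 - 0.9866*c^3 - 2.3332*c^2 + 4.452*c - 13.1328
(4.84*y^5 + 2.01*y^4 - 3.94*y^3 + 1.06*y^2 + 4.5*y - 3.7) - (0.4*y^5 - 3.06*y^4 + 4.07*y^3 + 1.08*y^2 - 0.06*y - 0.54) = 4.44*y^5 + 5.07*y^4 - 8.01*y^3 - 0.02*y^2 + 4.56*y - 3.16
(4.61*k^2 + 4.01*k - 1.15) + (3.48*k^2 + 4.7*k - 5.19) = 8.09*k^2 + 8.71*k - 6.34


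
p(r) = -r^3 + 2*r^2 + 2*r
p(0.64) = 1.84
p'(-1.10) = -6.03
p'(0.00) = 2.00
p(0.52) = 1.44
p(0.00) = 0.00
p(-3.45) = 57.97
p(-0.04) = -0.08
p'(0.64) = 3.33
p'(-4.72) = -83.72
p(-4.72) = 140.27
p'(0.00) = 2.00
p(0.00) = 0.00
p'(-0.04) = 1.84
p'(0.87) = 3.21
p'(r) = -3*r^2 + 4*r + 2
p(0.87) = 2.60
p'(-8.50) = -248.75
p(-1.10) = 1.55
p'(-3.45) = -47.51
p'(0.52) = 3.27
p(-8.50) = 741.62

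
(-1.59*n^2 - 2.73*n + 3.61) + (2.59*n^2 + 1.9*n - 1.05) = 1.0*n^2 - 0.83*n + 2.56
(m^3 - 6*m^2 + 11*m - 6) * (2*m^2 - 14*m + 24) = 2*m^5 - 26*m^4 + 130*m^3 - 310*m^2 + 348*m - 144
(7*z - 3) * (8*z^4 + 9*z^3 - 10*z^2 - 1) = 56*z^5 + 39*z^4 - 97*z^3 + 30*z^2 - 7*z + 3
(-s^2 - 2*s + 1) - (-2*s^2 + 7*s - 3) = s^2 - 9*s + 4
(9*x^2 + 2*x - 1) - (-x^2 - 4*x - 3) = 10*x^2 + 6*x + 2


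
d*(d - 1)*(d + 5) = d^3 + 4*d^2 - 5*d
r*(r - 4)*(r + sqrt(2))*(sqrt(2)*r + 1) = sqrt(2)*r^4 - 4*sqrt(2)*r^3 + 3*r^3 - 12*r^2 + sqrt(2)*r^2 - 4*sqrt(2)*r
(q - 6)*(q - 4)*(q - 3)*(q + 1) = q^4 - 12*q^3 + 41*q^2 - 18*q - 72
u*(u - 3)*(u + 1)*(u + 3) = u^4 + u^3 - 9*u^2 - 9*u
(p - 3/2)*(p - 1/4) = p^2 - 7*p/4 + 3/8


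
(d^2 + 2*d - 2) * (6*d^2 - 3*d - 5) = 6*d^4 + 9*d^3 - 23*d^2 - 4*d + 10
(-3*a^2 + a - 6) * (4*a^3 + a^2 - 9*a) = -12*a^5 + a^4 + 4*a^3 - 15*a^2 + 54*a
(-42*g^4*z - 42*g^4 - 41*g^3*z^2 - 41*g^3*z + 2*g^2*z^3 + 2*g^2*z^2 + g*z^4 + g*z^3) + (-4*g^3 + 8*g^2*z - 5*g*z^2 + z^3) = -42*g^4*z - 42*g^4 - 41*g^3*z^2 - 41*g^3*z - 4*g^3 + 2*g^2*z^3 + 2*g^2*z^2 + 8*g^2*z + g*z^4 + g*z^3 - 5*g*z^2 + z^3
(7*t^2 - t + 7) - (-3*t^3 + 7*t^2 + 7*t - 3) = 3*t^3 - 8*t + 10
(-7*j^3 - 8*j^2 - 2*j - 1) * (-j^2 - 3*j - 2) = 7*j^5 + 29*j^4 + 40*j^3 + 23*j^2 + 7*j + 2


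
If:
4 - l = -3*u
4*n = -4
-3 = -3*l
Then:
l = 1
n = -1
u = -1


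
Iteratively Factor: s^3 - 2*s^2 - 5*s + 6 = (s + 2)*(s^2 - 4*s + 3) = (s - 1)*(s + 2)*(s - 3)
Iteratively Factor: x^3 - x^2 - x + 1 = (x + 1)*(x^2 - 2*x + 1) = (x - 1)*(x + 1)*(x - 1)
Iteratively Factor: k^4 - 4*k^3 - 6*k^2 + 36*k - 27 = (k - 1)*(k^3 - 3*k^2 - 9*k + 27) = (k - 3)*(k - 1)*(k^2 - 9) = (k - 3)*(k - 1)*(k + 3)*(k - 3)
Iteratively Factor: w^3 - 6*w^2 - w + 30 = (w + 2)*(w^2 - 8*w + 15) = (w - 5)*(w + 2)*(w - 3)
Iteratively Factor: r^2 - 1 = (r - 1)*(r + 1)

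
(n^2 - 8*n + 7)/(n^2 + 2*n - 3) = (n - 7)/(n + 3)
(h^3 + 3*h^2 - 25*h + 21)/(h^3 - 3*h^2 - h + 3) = (h + 7)/(h + 1)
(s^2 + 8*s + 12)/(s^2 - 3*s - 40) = (s^2 + 8*s + 12)/(s^2 - 3*s - 40)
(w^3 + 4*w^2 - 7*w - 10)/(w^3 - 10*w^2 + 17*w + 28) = (w^2 + 3*w - 10)/(w^2 - 11*w + 28)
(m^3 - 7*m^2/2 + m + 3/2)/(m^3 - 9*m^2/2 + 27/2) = (2*m^2 - m - 1)/(2*m^2 - 3*m - 9)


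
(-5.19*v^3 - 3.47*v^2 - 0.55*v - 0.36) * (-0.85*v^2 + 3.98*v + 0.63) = 4.4115*v^5 - 17.7067*v^4 - 16.6128*v^3 - 4.0691*v^2 - 1.7793*v - 0.2268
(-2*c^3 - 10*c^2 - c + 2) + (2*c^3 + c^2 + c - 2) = -9*c^2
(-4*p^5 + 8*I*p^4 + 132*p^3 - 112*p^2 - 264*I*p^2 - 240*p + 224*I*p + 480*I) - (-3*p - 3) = -4*p^5 + 8*I*p^4 + 132*p^3 - 112*p^2 - 264*I*p^2 - 237*p + 224*I*p + 3 + 480*I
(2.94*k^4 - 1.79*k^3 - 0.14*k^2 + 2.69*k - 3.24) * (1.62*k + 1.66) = 4.7628*k^5 + 1.9806*k^4 - 3.1982*k^3 + 4.1254*k^2 - 0.783400000000001*k - 5.3784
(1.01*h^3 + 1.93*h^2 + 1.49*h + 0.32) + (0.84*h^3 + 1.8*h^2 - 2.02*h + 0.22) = 1.85*h^3 + 3.73*h^2 - 0.53*h + 0.54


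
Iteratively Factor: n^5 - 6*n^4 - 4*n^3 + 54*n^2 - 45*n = (n - 3)*(n^4 - 3*n^3 - 13*n^2 + 15*n) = (n - 3)*(n - 1)*(n^3 - 2*n^2 - 15*n) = (n - 5)*(n - 3)*(n - 1)*(n^2 + 3*n) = n*(n - 5)*(n - 3)*(n - 1)*(n + 3)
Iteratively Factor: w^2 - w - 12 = (w - 4)*(w + 3)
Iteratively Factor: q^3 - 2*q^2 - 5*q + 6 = (q - 1)*(q^2 - q - 6) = (q - 3)*(q - 1)*(q + 2)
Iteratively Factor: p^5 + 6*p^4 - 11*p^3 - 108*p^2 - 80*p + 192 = (p + 4)*(p^4 + 2*p^3 - 19*p^2 - 32*p + 48) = (p - 4)*(p + 4)*(p^3 + 6*p^2 + 5*p - 12) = (p - 4)*(p - 1)*(p + 4)*(p^2 + 7*p + 12) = (p - 4)*(p - 1)*(p + 3)*(p + 4)*(p + 4)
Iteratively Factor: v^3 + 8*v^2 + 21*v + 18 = (v + 2)*(v^2 + 6*v + 9) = (v + 2)*(v + 3)*(v + 3)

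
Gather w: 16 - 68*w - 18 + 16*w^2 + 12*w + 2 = 16*w^2 - 56*w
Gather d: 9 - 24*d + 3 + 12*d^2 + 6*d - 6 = 12*d^2 - 18*d + 6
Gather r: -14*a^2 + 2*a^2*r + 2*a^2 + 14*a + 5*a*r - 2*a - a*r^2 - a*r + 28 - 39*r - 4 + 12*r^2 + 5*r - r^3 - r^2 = -12*a^2 + 12*a - r^3 + r^2*(11 - a) + r*(2*a^2 + 4*a - 34) + 24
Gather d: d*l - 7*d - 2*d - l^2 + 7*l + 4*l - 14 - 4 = d*(l - 9) - l^2 + 11*l - 18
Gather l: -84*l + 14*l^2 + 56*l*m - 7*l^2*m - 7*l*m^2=l^2*(14 - 7*m) + l*(-7*m^2 + 56*m - 84)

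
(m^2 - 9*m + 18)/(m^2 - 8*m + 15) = (m - 6)/(m - 5)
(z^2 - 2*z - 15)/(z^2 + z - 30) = (z + 3)/(z + 6)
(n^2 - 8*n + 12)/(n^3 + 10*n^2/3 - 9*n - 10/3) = 3*(n - 6)/(3*n^2 + 16*n + 5)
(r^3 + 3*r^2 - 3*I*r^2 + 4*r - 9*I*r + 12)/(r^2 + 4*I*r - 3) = (r^2 + r*(3 - 4*I) - 12*I)/(r + 3*I)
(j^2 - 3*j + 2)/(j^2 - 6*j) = (j^2 - 3*j + 2)/(j*(j - 6))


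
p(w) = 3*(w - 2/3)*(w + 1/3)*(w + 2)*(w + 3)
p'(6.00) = 4242.67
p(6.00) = 7296.00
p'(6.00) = 4242.67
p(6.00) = 7296.00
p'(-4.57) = -390.22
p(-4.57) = 268.56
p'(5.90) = 4062.77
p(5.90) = 6880.77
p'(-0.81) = -8.13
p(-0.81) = 5.50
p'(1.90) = 271.46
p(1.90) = 157.91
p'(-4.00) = -204.00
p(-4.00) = 102.67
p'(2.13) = 349.72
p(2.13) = 229.12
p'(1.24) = 108.71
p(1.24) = 37.18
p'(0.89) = 54.35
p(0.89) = 9.21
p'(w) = 3*(w - 2/3)*(w + 1/3)*(w + 2) + 3*(w - 2/3)*(w + 1/3)*(w + 3) + 3*(w - 2/3)*(w + 2)*(w + 3) + 3*(w + 1/3)*(w + 2)*(w + 3) = 12*w^3 + 42*w^2 + 74*w/3 - 28/3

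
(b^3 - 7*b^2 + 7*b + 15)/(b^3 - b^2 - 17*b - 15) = (b - 3)/(b + 3)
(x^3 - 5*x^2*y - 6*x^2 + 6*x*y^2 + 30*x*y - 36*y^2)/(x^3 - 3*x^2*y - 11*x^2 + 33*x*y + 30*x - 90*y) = (x - 2*y)/(x - 5)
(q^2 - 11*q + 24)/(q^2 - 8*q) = (q - 3)/q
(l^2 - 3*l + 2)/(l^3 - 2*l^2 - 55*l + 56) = (l - 2)/(l^2 - l - 56)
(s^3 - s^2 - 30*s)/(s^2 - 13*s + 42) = s*(s + 5)/(s - 7)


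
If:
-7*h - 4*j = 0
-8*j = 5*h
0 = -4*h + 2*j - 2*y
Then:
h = 0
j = 0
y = 0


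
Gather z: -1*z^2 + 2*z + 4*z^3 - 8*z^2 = 4*z^3 - 9*z^2 + 2*z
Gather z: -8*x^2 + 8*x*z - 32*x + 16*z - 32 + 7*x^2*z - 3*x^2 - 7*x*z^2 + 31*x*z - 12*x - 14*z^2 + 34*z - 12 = -11*x^2 - 44*x + z^2*(-7*x - 14) + z*(7*x^2 + 39*x + 50) - 44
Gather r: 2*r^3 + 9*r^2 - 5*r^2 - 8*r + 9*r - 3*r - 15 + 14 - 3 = 2*r^3 + 4*r^2 - 2*r - 4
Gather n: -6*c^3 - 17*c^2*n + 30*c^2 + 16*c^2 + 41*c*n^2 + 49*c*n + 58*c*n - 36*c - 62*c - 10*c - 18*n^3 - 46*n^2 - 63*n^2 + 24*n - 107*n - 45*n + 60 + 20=-6*c^3 + 46*c^2 - 108*c - 18*n^3 + n^2*(41*c - 109) + n*(-17*c^2 + 107*c - 128) + 80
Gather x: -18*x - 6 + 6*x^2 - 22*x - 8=6*x^2 - 40*x - 14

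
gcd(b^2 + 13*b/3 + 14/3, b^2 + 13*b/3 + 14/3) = b^2 + 13*b/3 + 14/3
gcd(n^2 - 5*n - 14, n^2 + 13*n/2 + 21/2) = 1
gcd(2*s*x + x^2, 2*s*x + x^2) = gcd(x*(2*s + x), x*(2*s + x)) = 2*s*x + x^2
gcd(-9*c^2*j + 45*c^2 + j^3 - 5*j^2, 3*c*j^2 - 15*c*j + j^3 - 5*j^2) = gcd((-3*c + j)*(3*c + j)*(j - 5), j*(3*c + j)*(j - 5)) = 3*c*j - 15*c + j^2 - 5*j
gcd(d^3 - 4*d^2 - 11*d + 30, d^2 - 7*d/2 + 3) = d - 2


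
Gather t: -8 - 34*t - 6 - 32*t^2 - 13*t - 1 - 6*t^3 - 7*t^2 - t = -6*t^3 - 39*t^2 - 48*t - 15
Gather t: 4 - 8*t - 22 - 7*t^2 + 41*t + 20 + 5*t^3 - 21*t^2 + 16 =5*t^3 - 28*t^2 + 33*t + 18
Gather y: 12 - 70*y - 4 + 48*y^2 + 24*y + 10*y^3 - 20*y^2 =10*y^3 + 28*y^2 - 46*y + 8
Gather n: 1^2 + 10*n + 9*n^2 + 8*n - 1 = 9*n^2 + 18*n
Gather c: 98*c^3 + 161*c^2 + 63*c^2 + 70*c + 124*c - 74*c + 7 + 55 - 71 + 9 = 98*c^3 + 224*c^2 + 120*c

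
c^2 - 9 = (c - 3)*(c + 3)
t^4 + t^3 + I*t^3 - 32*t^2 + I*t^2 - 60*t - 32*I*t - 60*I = (t - 6)*(t + 2)*(t + 5)*(t + I)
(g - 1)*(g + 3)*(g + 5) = g^3 + 7*g^2 + 7*g - 15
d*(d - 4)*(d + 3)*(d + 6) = d^4 + 5*d^3 - 18*d^2 - 72*d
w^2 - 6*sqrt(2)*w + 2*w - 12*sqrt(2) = (w + 2)*(w - 6*sqrt(2))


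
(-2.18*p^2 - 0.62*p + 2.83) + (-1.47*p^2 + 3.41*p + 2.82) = -3.65*p^2 + 2.79*p + 5.65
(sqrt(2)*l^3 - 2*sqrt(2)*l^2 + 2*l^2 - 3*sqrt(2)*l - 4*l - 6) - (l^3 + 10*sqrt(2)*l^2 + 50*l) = -l^3 + sqrt(2)*l^3 - 12*sqrt(2)*l^2 + 2*l^2 - 54*l - 3*sqrt(2)*l - 6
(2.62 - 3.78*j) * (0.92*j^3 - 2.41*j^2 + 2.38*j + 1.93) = -3.4776*j^4 + 11.5202*j^3 - 15.3106*j^2 - 1.0598*j + 5.0566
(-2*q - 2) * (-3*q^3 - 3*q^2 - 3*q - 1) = 6*q^4 + 12*q^3 + 12*q^2 + 8*q + 2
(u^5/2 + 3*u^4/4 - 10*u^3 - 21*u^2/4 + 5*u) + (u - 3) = u^5/2 + 3*u^4/4 - 10*u^3 - 21*u^2/4 + 6*u - 3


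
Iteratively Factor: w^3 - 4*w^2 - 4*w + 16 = (w + 2)*(w^2 - 6*w + 8) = (w - 4)*(w + 2)*(w - 2)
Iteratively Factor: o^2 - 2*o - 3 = (o + 1)*(o - 3)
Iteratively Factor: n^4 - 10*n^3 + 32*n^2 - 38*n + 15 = (n - 5)*(n^3 - 5*n^2 + 7*n - 3) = (n - 5)*(n - 1)*(n^2 - 4*n + 3) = (n - 5)*(n - 3)*(n - 1)*(n - 1)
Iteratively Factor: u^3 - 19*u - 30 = (u - 5)*(u^2 + 5*u + 6) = (u - 5)*(u + 3)*(u + 2)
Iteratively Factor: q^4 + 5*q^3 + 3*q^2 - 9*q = (q)*(q^3 + 5*q^2 + 3*q - 9) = q*(q + 3)*(q^2 + 2*q - 3) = q*(q - 1)*(q + 3)*(q + 3)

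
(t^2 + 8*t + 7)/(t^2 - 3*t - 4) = (t + 7)/(t - 4)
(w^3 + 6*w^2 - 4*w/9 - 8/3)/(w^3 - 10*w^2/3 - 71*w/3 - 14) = (w^2 + 16*w/3 - 4)/(w^2 - 4*w - 21)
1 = 1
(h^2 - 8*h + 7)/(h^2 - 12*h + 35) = (h - 1)/(h - 5)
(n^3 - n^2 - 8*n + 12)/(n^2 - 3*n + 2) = (n^2 + n - 6)/(n - 1)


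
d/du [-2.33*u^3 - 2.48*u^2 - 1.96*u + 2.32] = -6.99*u^2 - 4.96*u - 1.96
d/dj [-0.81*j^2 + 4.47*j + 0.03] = 4.47 - 1.62*j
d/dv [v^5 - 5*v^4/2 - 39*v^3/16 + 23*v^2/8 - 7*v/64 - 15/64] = 5*v^4 - 10*v^3 - 117*v^2/16 + 23*v/4 - 7/64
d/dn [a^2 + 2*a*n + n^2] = 2*a + 2*n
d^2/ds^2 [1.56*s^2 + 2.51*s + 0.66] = 3.12000000000000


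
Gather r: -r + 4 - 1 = 3 - r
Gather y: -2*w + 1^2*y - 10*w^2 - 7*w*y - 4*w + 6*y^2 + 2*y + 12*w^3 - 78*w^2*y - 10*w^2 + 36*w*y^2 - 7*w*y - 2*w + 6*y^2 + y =12*w^3 - 20*w^2 - 8*w + y^2*(36*w + 12) + y*(-78*w^2 - 14*w + 4)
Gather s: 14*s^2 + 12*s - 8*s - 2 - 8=14*s^2 + 4*s - 10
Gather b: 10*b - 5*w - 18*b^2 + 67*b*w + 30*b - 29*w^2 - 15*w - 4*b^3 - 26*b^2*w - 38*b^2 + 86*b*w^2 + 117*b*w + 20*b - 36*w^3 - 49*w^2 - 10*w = -4*b^3 + b^2*(-26*w - 56) + b*(86*w^2 + 184*w + 60) - 36*w^3 - 78*w^2 - 30*w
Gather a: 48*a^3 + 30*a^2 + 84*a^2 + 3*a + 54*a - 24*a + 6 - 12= 48*a^3 + 114*a^2 + 33*a - 6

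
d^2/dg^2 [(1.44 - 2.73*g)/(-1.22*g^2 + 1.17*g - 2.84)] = ((9.9018 - 19.9836*g)*(1.22*g^2 - 1.17*g + 2.84) + (2.44*g - 1.17)*(2.73*g - 1.44)*(4.88*g - 2.34))/(1.22*g^2 - 1.17*g + 2.84)^3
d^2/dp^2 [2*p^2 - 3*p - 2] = 4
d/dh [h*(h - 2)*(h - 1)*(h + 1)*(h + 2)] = 5*h^4 - 15*h^2 + 4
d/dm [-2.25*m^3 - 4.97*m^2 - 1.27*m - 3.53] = -6.75*m^2 - 9.94*m - 1.27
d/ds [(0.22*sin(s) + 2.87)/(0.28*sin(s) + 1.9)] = -0.3856*cos(s)/(0.28*sin(s) + 1.9)^2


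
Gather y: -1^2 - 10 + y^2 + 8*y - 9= y^2 + 8*y - 20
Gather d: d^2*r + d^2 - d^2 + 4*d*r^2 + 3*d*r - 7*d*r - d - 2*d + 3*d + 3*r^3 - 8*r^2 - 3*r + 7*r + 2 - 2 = d^2*r + d*(4*r^2 - 4*r) + 3*r^3 - 8*r^2 + 4*r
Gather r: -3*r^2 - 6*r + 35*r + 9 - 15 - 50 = -3*r^2 + 29*r - 56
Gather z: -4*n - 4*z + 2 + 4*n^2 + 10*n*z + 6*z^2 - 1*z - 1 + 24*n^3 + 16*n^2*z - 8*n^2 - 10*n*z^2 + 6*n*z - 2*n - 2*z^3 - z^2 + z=24*n^3 - 4*n^2 - 6*n - 2*z^3 + z^2*(5 - 10*n) + z*(16*n^2 + 16*n - 4) + 1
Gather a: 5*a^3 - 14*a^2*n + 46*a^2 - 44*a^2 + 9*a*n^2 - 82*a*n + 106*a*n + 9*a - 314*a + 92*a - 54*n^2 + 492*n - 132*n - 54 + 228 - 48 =5*a^3 + a^2*(2 - 14*n) + a*(9*n^2 + 24*n - 213) - 54*n^2 + 360*n + 126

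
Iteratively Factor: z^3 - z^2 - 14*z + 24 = (z + 4)*(z^2 - 5*z + 6) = (z - 3)*(z + 4)*(z - 2)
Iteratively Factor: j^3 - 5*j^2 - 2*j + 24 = (j + 2)*(j^2 - 7*j + 12) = (j - 3)*(j + 2)*(j - 4)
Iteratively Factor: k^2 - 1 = (k - 1)*(k + 1)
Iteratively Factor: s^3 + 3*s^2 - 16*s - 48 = (s + 3)*(s^2 - 16) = (s + 3)*(s + 4)*(s - 4)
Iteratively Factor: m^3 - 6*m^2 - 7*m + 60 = (m - 5)*(m^2 - m - 12) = (m - 5)*(m + 3)*(m - 4)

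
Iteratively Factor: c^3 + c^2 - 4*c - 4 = (c + 2)*(c^2 - c - 2) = (c + 1)*(c + 2)*(c - 2)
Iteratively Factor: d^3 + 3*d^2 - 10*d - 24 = (d - 3)*(d^2 + 6*d + 8) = (d - 3)*(d + 4)*(d + 2)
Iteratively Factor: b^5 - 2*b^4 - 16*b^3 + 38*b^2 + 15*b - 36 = (b + 1)*(b^4 - 3*b^3 - 13*b^2 + 51*b - 36) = (b - 3)*(b + 1)*(b^3 - 13*b + 12) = (b - 3)*(b - 1)*(b + 1)*(b^2 + b - 12) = (b - 3)*(b - 1)*(b + 1)*(b + 4)*(b - 3)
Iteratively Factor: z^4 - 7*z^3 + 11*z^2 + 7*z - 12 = (z - 3)*(z^3 - 4*z^2 - z + 4) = (z - 4)*(z - 3)*(z^2 - 1) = (z - 4)*(z - 3)*(z - 1)*(z + 1)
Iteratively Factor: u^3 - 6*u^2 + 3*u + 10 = (u + 1)*(u^2 - 7*u + 10) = (u - 2)*(u + 1)*(u - 5)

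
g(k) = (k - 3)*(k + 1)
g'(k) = 2*k - 2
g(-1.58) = 2.66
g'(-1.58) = -5.16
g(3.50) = 2.25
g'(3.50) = 5.00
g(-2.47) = 8.04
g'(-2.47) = -6.94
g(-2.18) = 6.11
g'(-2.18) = -6.36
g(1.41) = -3.83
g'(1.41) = 0.82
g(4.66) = 9.40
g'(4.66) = 7.32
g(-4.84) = 30.11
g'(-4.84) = -11.68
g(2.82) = -0.69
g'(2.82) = 3.64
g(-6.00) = 45.00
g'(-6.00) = -14.00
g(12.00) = 117.00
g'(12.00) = 22.00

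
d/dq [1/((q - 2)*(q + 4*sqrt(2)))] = ((2 - q)*(q + 4*sqrt(2)) - (q - 2)^2)/((q - 2)^3*(q + 4*sqrt(2))^2)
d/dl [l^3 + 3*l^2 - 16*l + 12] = 3*l^2 + 6*l - 16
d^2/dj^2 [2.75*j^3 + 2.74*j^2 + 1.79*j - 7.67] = 16.5*j + 5.48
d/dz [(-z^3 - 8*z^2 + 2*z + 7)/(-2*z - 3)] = (4*z^3 + 25*z^2 + 48*z + 8)/(4*z^2 + 12*z + 9)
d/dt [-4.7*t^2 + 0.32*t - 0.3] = 0.32 - 9.4*t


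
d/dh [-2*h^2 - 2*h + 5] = -4*h - 2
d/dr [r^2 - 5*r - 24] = 2*r - 5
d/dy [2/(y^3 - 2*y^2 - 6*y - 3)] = 2*(-3*y^2 + 4*y + 6)/(-y^3 + 2*y^2 + 6*y + 3)^2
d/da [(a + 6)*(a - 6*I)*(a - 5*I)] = 3*a^2 + a*(12 - 22*I) - 30 - 66*I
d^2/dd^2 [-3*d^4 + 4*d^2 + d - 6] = 8 - 36*d^2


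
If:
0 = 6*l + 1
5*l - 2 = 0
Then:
No Solution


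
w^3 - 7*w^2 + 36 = (w - 6)*(w - 3)*(w + 2)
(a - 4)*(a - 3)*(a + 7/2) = a^3 - 7*a^2/2 - 25*a/2 + 42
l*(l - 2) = l^2 - 2*l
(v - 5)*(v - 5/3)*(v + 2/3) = v^3 - 6*v^2 + 35*v/9 + 50/9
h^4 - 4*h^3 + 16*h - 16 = (h - 2)^3*(h + 2)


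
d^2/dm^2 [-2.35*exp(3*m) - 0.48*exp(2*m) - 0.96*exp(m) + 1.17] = (-21.15*exp(2*m) - 1.92*exp(m) - 0.96)*exp(m)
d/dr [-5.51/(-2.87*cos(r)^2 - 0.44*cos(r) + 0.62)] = (31.6274*cos(r) + 2.4244)*sin(r)/(2.87*cos(r)^2 + 0.44*cos(r) - 0.62)^2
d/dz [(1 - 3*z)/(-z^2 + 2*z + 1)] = (-3*z^2 + 2*z - 5)/(z^4 - 4*z^3 + 2*z^2 + 4*z + 1)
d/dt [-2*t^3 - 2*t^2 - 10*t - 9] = -6*t^2 - 4*t - 10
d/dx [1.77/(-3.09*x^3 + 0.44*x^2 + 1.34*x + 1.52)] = (16.4079*x^2 - 1.5576*x - 2.3718)/(-3.09*x^3 + 0.44*x^2 + 1.34*x + 1.52)^2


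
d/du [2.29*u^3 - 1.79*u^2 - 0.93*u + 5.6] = 6.87*u^2 - 3.58*u - 0.93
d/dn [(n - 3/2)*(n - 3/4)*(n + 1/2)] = n*(6*n - 7)/2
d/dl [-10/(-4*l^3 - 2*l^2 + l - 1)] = 10*(-12*l^2 - 4*l + 1)/(4*l^3 + 2*l^2 - l + 1)^2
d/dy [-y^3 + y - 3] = 1 - 3*y^2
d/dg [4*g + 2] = 4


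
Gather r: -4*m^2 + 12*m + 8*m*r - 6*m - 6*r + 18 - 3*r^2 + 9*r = -4*m^2 + 6*m - 3*r^2 + r*(8*m + 3) + 18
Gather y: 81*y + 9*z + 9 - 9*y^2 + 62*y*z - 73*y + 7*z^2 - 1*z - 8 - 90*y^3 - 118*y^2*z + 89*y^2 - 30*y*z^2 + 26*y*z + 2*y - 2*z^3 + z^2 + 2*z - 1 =-90*y^3 + y^2*(80 - 118*z) + y*(-30*z^2 + 88*z + 10) - 2*z^3 + 8*z^2 + 10*z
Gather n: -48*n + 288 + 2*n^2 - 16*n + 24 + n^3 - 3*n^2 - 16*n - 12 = n^3 - n^2 - 80*n + 300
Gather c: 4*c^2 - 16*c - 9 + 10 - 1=4*c^2 - 16*c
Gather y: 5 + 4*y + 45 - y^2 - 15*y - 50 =-y^2 - 11*y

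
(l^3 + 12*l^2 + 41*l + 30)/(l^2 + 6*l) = l + 6 + 5/l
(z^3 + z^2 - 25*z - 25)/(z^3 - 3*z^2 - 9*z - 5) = (z + 5)/(z + 1)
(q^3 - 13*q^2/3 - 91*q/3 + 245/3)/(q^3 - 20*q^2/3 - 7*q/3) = (3*q^2 + 8*q - 35)/(q*(3*q + 1))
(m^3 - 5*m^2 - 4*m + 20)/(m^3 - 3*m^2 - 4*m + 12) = (m - 5)/(m - 3)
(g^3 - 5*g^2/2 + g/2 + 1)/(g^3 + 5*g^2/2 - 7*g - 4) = (g - 1)/(g + 4)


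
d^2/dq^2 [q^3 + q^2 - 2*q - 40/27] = 6*q + 2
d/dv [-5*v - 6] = -5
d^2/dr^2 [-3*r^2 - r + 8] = -6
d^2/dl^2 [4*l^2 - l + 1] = 8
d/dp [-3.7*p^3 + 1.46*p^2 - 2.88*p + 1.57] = -11.1*p^2 + 2.92*p - 2.88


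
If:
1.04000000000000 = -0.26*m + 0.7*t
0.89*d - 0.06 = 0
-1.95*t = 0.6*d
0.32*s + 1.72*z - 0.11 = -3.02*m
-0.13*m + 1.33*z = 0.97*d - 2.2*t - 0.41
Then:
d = 0.07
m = -4.06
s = 41.96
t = -0.02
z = -0.62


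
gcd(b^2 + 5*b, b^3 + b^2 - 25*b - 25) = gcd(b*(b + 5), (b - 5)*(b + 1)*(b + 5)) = b + 5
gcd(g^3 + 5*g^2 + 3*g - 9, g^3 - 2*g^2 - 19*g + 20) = g - 1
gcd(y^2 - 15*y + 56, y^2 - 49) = y - 7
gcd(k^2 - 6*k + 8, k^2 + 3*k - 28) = k - 4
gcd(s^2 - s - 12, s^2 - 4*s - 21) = s + 3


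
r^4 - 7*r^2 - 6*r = r*(r - 3)*(r + 1)*(r + 2)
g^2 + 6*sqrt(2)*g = g*(g + 6*sqrt(2))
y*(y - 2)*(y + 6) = y^3 + 4*y^2 - 12*y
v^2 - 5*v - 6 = (v - 6)*(v + 1)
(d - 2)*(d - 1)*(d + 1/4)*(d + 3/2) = d^4 - 5*d^3/4 - 23*d^2/8 + 19*d/8 + 3/4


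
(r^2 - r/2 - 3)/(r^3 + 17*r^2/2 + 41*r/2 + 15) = (r - 2)/(r^2 + 7*r + 10)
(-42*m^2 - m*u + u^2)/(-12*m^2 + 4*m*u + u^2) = (-7*m + u)/(-2*m + u)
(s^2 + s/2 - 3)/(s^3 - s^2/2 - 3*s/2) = (s + 2)/(s*(s + 1))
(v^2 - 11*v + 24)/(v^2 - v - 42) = (-v^2 + 11*v - 24)/(-v^2 + v + 42)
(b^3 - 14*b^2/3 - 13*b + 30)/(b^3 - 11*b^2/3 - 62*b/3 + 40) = (b + 3)/(b + 4)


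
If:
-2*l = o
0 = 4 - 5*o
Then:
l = -2/5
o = 4/5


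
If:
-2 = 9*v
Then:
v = -2/9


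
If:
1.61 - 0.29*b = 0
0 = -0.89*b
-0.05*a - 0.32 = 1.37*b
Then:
No Solution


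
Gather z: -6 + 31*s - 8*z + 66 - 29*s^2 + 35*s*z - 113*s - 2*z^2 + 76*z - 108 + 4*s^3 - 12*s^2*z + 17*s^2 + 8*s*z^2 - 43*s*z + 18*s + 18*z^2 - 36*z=4*s^3 - 12*s^2 - 64*s + z^2*(8*s + 16) + z*(-12*s^2 - 8*s + 32) - 48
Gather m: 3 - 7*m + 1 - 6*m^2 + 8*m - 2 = -6*m^2 + m + 2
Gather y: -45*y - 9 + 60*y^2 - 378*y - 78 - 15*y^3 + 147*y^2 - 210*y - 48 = -15*y^3 + 207*y^2 - 633*y - 135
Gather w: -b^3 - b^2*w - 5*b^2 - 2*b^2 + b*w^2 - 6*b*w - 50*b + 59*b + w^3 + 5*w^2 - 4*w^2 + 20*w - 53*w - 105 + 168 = -b^3 - 7*b^2 + 9*b + w^3 + w^2*(b + 1) + w*(-b^2 - 6*b - 33) + 63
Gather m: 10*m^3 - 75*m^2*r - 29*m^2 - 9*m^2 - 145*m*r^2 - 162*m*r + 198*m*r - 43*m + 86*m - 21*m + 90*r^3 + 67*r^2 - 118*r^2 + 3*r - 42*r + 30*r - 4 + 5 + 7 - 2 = 10*m^3 + m^2*(-75*r - 38) + m*(-145*r^2 + 36*r + 22) + 90*r^3 - 51*r^2 - 9*r + 6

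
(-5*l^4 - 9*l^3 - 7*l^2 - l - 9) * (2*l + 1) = -10*l^5 - 23*l^4 - 23*l^3 - 9*l^2 - 19*l - 9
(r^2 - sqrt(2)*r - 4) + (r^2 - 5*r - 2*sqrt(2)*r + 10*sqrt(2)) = 2*r^2 - 5*r - 3*sqrt(2)*r - 4 + 10*sqrt(2)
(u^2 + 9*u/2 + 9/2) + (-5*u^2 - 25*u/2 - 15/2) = -4*u^2 - 8*u - 3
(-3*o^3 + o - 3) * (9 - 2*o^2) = 6*o^5 - 29*o^3 + 6*o^2 + 9*o - 27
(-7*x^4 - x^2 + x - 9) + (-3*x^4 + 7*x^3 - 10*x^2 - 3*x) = -10*x^4 + 7*x^3 - 11*x^2 - 2*x - 9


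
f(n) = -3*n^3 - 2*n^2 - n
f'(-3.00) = -70.00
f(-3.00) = 66.00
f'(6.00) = -349.00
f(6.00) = -726.00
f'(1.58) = -29.79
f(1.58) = -18.41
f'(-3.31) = -86.36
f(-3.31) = 90.19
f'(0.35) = -3.50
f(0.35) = -0.72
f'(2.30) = -57.81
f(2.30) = -49.38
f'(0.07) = -1.32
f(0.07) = -0.08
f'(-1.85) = -24.40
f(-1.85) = 14.00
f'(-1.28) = -10.63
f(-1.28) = 4.29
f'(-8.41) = -603.91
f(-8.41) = 1651.42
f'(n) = -9*n^2 - 4*n - 1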